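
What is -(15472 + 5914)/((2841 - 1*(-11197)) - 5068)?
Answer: -10693/4485 ≈ -2.3842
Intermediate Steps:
-(15472 + 5914)/((2841 - 1*(-11197)) - 5068) = -21386/((2841 + 11197) - 5068) = -21386/(14038 - 5068) = -21386/8970 = -1*10693/4485 = -10693/4485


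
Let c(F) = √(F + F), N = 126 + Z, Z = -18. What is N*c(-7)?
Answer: 108*I*√14 ≈ 404.1*I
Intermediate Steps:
N = 108 (N = 126 - 18 = 108)
c(F) = √2*√F (c(F) = √(2*F) = √2*√F)
N*c(-7) = 108*(√2*√(-7)) = 108*(√2*(I*√7)) = 108*(I*√14) = 108*I*√14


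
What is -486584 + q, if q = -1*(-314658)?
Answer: -171926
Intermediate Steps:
q = 314658
-486584 + q = -486584 + 314658 = -171926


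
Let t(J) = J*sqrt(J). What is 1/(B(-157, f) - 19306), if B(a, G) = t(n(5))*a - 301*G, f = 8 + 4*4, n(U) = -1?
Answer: -26530/703865549 - 157*I/703865549 ≈ -3.7692e-5 - 2.2305e-7*I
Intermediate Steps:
t(J) = J**(3/2)
f = 24 (f = 8 + 16 = 24)
B(a, G) = -301*G - I*a (B(a, G) = (-1)**(3/2)*a - 301*G = (-I)*a - 301*G = -I*a - 301*G = -301*G - I*a)
1/(B(-157, f) - 19306) = 1/((-301*24 - 1*I*(-157)) - 19306) = 1/((-7224 + 157*I) - 19306) = 1/(-26530 + 157*I) = (-26530 - 157*I)/703865549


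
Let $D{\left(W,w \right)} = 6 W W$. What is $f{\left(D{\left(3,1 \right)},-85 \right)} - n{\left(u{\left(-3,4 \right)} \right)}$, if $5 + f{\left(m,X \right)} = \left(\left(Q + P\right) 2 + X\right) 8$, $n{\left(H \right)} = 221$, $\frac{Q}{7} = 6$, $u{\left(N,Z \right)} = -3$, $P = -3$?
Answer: $-282$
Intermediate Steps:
$Q = 42$ ($Q = 7 \cdot 6 = 42$)
$D{\left(W,w \right)} = 6 W^{2}$
$f{\left(m,X \right)} = 619 + 8 X$ ($f{\left(m,X \right)} = -5 + \left(\left(42 - 3\right) 2 + X\right) 8 = -5 + \left(39 \cdot 2 + X\right) 8 = -5 + \left(78 + X\right) 8 = -5 + \left(624 + 8 X\right) = 619 + 8 X$)
$f{\left(D{\left(3,1 \right)},-85 \right)} - n{\left(u{\left(-3,4 \right)} \right)} = \left(619 + 8 \left(-85\right)\right) - 221 = \left(619 - 680\right) - 221 = -61 - 221 = -282$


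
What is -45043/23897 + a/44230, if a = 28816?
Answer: -651817969/528482155 ≈ -1.2334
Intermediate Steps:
-45043/23897 + a/44230 = -45043/23897 + 28816/44230 = -45043*1/23897 + 28816*(1/44230) = -45043/23897 + 14408/22115 = -651817969/528482155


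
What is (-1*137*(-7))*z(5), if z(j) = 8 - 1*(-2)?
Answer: 9590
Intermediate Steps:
z(j) = 10 (z(j) = 8 + 2 = 10)
(-1*137*(-7))*z(5) = (-1*137*(-7))*10 = -137*(-7)*10 = 959*10 = 9590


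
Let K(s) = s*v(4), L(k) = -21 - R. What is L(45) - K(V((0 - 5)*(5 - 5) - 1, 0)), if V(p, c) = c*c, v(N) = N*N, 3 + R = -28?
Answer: 10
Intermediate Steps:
R = -31 (R = -3 - 28 = -31)
v(N) = N**2
L(k) = 10 (L(k) = -21 - 1*(-31) = -21 + 31 = 10)
V(p, c) = c**2
K(s) = 16*s (K(s) = s*4**2 = s*16 = 16*s)
L(45) - K(V((0 - 5)*(5 - 5) - 1, 0)) = 10 - 16*0**2 = 10 - 16*0 = 10 - 1*0 = 10 + 0 = 10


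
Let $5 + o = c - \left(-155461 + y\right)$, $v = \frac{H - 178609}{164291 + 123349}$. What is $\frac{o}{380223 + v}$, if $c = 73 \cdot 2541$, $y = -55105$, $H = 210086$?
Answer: $\frac{113920972560}{109367375197} \approx 1.0416$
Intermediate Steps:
$v = \frac{31477}{287640}$ ($v = \frac{210086 - 178609}{164291 + 123349} = \frac{31477}{287640} \approx 0.10943$)
$c = 185493$
$o = 396054$ ($o = -5 + \left(185493 - \left(-155461 - 55105\right)\right) = -5 + \left(185493 - -210566\right) = -5 + \left(185493 + 210566\right) = -5 + 396059 = 396054$)
$\frac{o}{380223 + v} = \frac{396054}{380223 + \frac{31477}{287640}} = \frac{396054}{\frac{109367375197}{287640}} = 396054 \cdot \frac{287640}{109367375197} = \frac{113920972560}{109367375197}$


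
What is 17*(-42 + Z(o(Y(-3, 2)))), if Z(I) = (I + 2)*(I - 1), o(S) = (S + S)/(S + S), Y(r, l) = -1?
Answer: -714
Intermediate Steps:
o(S) = 1 (o(S) = (2*S)/((2*S)) = (2*S)*(1/(2*S)) = 1)
Z(I) = (-1 + I)*(2 + I) (Z(I) = (2 + I)*(-1 + I) = (-1 + I)*(2 + I))
17*(-42 + Z(o(Y(-3, 2)))) = 17*(-42 + (-2 + 1 + 1²)) = 17*(-42 + (-2 + 1 + 1)) = 17*(-42 + 0) = 17*(-42) = -714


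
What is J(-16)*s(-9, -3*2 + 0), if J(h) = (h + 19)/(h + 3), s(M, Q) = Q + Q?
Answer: 36/13 ≈ 2.7692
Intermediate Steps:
s(M, Q) = 2*Q
J(h) = (19 + h)/(3 + h)
J(-16)*s(-9, -3*2 + 0) = ((19 - 16)/(3 - 16))*(2*(-3*2 + 0)) = (3/(-13))*(2*(-6 + 0)) = (-1/13*3)*(2*(-6)) = -3/13*(-12) = 36/13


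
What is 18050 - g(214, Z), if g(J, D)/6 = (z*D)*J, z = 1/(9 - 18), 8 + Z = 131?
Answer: 35598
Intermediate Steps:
Z = 123 (Z = -8 + 131 = 123)
z = -⅑ (z = 1/(-9) = -⅑ ≈ -0.11111)
g(J, D) = -2*D*J/3 (g(J, D) = 6*((-D/9)*J) = 6*(-D*J/9) = -2*D*J/3)
18050 - g(214, Z) = 18050 - (-2)*123*214/3 = 18050 - 1*(-17548) = 18050 + 17548 = 35598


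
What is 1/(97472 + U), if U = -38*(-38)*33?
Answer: 1/145124 ≈ 6.8907e-6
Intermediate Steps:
U = 47652 (U = 1444*33 = 47652)
1/(97472 + U) = 1/(97472 + 47652) = 1/145124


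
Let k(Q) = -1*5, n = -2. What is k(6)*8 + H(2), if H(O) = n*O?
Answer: -44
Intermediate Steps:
k(Q) = -5
H(O) = -2*O
k(6)*8 + H(2) = -5*8 - 2*2 = -40 - 4 = -44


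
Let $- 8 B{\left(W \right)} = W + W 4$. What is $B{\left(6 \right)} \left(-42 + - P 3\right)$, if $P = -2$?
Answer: $135$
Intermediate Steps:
$B{\left(W \right)} = - \frac{5 W}{8}$ ($B{\left(W \right)} = - \frac{W + W 4}{8} = - \frac{W + 4 W}{8} = - \frac{5 W}{8}$)
$B{\left(6 \right)} \left(-42 + - P 3\right) = \left(- \frac{5}{8}\right) 6 \left(-42 + \left(-1\right) \left(-2\right) 3\right) = - \frac{15 \left(-42 + 2 \cdot 3\right)}{4} = - \frac{15 \left(-42 + 6\right)}{4} = \left(- \frac{15}{4}\right) \left(-36\right) = 135$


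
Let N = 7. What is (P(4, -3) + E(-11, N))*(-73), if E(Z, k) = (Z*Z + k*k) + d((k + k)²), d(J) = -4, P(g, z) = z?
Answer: -11899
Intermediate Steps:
E(Z, k) = -4 + Z² + k² (E(Z, k) = (Z*Z + k*k) - 4 = (Z² + k²) - 4 = -4 + Z² + k²)
(P(4, -3) + E(-11, N))*(-73) = (-3 + (-4 + (-11)² + 7²))*(-73) = (-3 + (-4 + 121 + 49))*(-73) = (-3 + 166)*(-73) = 163*(-73) = -11899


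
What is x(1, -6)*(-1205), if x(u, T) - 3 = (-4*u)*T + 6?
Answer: -39765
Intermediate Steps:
x(u, T) = 9 - 4*T*u (x(u, T) = 3 + ((-4*u)*T + 6) = 3 + (-4*T*u + 6) = 3 + (6 - 4*T*u) = 9 - 4*T*u)
x(1, -6)*(-1205) = (9 - 4*(-6)*1)*(-1205) = (9 + 24)*(-1205) = 33*(-1205) = -39765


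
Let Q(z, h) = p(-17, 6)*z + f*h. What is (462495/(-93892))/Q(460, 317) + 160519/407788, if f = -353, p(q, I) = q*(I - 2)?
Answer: 44961122394076/114210803160837 ≈ 0.39367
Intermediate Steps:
p(q, I) = q*(-2 + I)
Q(z, h) = -353*h - 68*z (Q(z, h) = (-17*(-2 + 6))*z - 353*h = (-17*4)*z - 353*h = -68*z - 353*h = -353*h - 68*z)
(462495/(-93892))/Q(460, 317) + 160519/407788 = (462495/(-93892))/(-353*317 - 68*460) + 160519/407788 = (462495*(-1/93892))/(-111901 - 31280) + 160519*(1/407788) = -462495/93892/(-143181) + 160519/407788 = -462495/93892*(-1/143181) + 160519/407788 = 154165/4481183484 + 160519/407788 = 44961122394076/114210803160837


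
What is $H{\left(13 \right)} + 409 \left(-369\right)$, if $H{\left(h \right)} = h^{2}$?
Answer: $-150752$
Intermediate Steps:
$H{\left(13 \right)} + 409 \left(-369\right) = 13^{2} + 409 \left(-369\right) = 169 - 150921 = -150752$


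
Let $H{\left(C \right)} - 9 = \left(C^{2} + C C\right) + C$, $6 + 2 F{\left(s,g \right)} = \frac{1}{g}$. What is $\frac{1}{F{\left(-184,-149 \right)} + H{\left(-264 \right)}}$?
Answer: $\frac{298}{41461931} \approx 7.1873 \cdot 10^{-6}$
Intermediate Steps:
$F{\left(s,g \right)} = -3 + \frac{1}{2 g}$
$H{\left(C \right)} = 9 + C + 2 C^{2}$ ($H{\left(C \right)} = 9 + \left(\left(C^{2} + C C\right) + C\right) = 9 + \left(\left(C^{2} + C^{2}\right) + C\right) = 9 + \left(2 C^{2} + C\right) = 9 + \left(C + 2 C^{2}\right) = 9 + C + 2 C^{2}$)
$\frac{1}{F{\left(-184,-149 \right)} + H{\left(-264 \right)}} = \frac{1}{\left(-3 + \frac{1}{2 \left(-149\right)}\right) + \left(9 - 264 + 2 \left(-264\right)^{2}\right)} = \frac{1}{\left(-3 + \frac{1}{2} \left(- \frac{1}{149}\right)\right) + \left(9 - 264 + 2 \cdot 69696\right)} = \frac{1}{\left(-3 - \frac{1}{298}\right) + \left(9 - 264 + 139392\right)} = \frac{1}{- \frac{895}{298} + 139137} = \frac{1}{\frac{41461931}{298}} = \frac{298}{41461931}$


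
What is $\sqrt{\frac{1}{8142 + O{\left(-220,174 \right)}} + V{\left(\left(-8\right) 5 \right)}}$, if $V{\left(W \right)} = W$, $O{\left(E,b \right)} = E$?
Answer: $\frac{i \sqrt{2510315438}}{7922} \approx 6.3245 i$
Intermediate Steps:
$\sqrt{\frac{1}{8142 + O{\left(-220,174 \right)}} + V{\left(\left(-8\right) 5 \right)}} = \sqrt{\frac{1}{8142 - 220} - 40} = \sqrt{\frac{1}{7922} - 40} = \sqrt{- \frac{316879}{7922}} = \frac{i \sqrt{2510315438}}{7922}$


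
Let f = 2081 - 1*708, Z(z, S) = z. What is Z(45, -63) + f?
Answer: 1418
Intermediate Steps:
f = 1373 (f = 2081 - 708 = 1373)
Z(45, -63) + f = 45 + 1373 = 1418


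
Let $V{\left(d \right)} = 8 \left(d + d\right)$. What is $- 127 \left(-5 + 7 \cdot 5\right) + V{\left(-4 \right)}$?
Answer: $-3874$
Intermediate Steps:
$V{\left(d \right)} = 16 d$ ($V{\left(d \right)} = 8 \cdot 2 d = 16 d$)
$- 127 \left(-5 + 7 \cdot 5\right) + V{\left(-4 \right)} = - 127 \left(-5 + 7 \cdot 5\right) + 16 \left(-4\right) = - 127 \left(-5 + 35\right) - 64 = \left(-127\right) 30 - 64 = -3810 - 64 = -3874$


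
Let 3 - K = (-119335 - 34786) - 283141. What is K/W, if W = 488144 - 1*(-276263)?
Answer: 437265/764407 ≈ 0.57203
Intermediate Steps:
K = 437265 (K = 3 - ((-119335 - 34786) - 283141) = 3 - (-154121 - 283141) = 3 - 1*(-437262) = 3 + 437262 = 437265)
W = 764407 (W = 488144 + 276263 = 764407)
K/W = 437265/764407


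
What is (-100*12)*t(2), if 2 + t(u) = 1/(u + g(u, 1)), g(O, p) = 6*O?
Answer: 16200/7 ≈ 2314.3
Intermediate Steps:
t(u) = -2 + 1/(7*u) (t(u) = -2 + 1/(u + 6*u) = -2 + 1/(7*u))
(-100*12)*t(2) = (-100*12)*(-2 + (⅐)/2) = -1200*(-2 + (⅐)*(½)) = -1200*(-2 + 1/14) = -1200*(-27/14) = 16200/7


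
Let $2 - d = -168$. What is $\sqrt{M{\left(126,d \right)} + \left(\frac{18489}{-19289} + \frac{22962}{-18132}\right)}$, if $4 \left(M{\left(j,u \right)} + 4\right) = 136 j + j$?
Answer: $\frac{6 \sqrt{101683403304316067}}{29145679} \approx 65.645$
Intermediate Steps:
$d = 170$ ($d = 2 - -168 = 2 + 168 = 170$)
$M{\left(j,u \right)} = -4 + \frac{137 j}{4}$ ($M{\left(j,u \right)} = -4 + \frac{136 j + j}{4} = -4 + \frac{137 j}{4}$)
$\sqrt{M{\left(126,d \right)} + \left(\frac{18489}{-19289} + \frac{22962}{-18132}\right)} = \sqrt{\left(-4 + \frac{137}{4} \cdot 126\right) + \left(\frac{18489}{-19289} + \frac{22962}{-18132}\right)} = \sqrt{\left(-4 + \frac{8631}{2}\right) + \left(18489 \left(- \frac{1}{19289}\right) + 22962 \left(- \frac{1}{18132}\right)\right)} = \sqrt{\frac{8623}{2} - \frac{129692761}{58291358}} = \sqrt{\frac{125596748628}{29145679}} = \frac{6 \sqrt{101683403304316067}}{29145679}$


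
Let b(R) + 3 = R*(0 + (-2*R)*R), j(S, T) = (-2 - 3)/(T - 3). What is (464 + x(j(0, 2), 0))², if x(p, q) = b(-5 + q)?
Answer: 505521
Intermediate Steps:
j(S, T) = -5/(-3 + T)
b(R) = -3 - 2*R³ (b(R) = -3 + R*(0 + (-2*R)*R) = -3 + R*(0 - 2*R²) = -3 + R*(-2*R²) = -3 - 2*R³)
x(p, q) = -3 - 2*(-5 + q)³
(464 + x(j(0, 2), 0))² = (464 + (-3 - 2*(-5 + 0)³))² = (464 + (-3 - 2*(-5)³))² = (464 + (-3 - 2*(-125)))² = (464 + (-3 + 250))² = (464 + 247)² = 711² = 505521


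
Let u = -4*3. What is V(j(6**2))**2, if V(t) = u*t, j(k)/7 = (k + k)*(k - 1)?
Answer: 44808422400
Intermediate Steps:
u = -12
j(k) = 14*k*(-1 + k) (j(k) = 7*((k + k)*(k - 1)) = 7*((2*k)*(-1 + k)) = 7*(2*k*(-1 + k)) = 14*k*(-1 + k))
V(t) = -12*t
V(j(6**2))**2 = (-168*6**2*(-1 + 6**2))**2 = (-168*36*(-1 + 36))**2 = (-168*36*35)**2 = (-12*17640)**2 = (-211680)**2 = 44808422400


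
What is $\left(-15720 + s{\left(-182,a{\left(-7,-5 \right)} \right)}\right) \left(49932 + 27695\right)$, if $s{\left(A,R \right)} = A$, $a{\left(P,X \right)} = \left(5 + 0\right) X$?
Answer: $-1234424554$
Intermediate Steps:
$a{\left(P,X \right)} = 5 X$
$\left(-15720 + s{\left(-182,a{\left(-7,-5 \right)} \right)}\right) \left(49932 + 27695\right) = \left(-15720 - 182\right) \left(49932 + 27695\right) = \left(-15902\right) 77627 = -1234424554$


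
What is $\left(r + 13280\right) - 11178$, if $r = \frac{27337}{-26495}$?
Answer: $\frac{55665153}{26495} \approx 2101.0$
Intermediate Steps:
$r = - \frac{27337}{26495}$ ($r = 27337 \left(- \frac{1}{26495}\right) = - \frac{27337}{26495} \approx -1.0318$)
$\left(r + 13280\right) - 11178 = \left(- \frac{27337}{26495} + 13280\right) - 11178 = \frac{351826263}{26495} - 11178 = \frac{55665153}{26495}$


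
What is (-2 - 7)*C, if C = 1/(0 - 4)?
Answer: 9/4 ≈ 2.2500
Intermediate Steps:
C = -¼ (C = 1/(-4) = -¼ ≈ -0.25000)
(-2 - 7)*C = (-2 - 7)*(-¼) = -9*(-¼) = 9/4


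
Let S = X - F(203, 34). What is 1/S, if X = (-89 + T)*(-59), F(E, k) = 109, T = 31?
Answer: 1/3313 ≈ 0.00030184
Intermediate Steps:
X = 3422 (X = (-89 + 31)*(-59) = -58*(-59) = 3422)
S = 3313 (S = 3422 - 1*109 = 3422 - 109 = 3313)
1/S = 1/3313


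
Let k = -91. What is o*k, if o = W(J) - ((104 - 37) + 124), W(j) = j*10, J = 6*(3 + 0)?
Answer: 1001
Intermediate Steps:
J = 18 (J = 6*3 = 18)
W(j) = 10*j
o = -11 (o = 10*18 - ((104 - 37) + 124) = 180 - (67 + 124) = 180 - 1*191 = 180 - 191 = -11)
o*k = -11*(-91) = 1001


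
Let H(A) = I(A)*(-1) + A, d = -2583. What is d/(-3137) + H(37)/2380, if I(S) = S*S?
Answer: 492264/1866515 ≈ 0.26373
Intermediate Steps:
I(S) = S**2
H(A) = A - A**2 (H(A) = A**2*(-1) + A = -A**2 + A = A - A**2)
d/(-3137) + H(37)/2380 = -2583/(-3137) + (37*(1 - 1*37))/2380 = -2583*(-1/3137) + (37*(1 - 37))*(1/2380) = 2583/3137 + (37*(-36))*(1/2380) = 2583/3137 - 1332*1/2380 = 2583/3137 - 333/595 = 492264/1866515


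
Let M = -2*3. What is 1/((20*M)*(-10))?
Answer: 1/1200 ≈ 0.00083333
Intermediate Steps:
M = -6
1/((20*M)*(-10)) = 1/((20*(-6))*(-10)) = 1/(-120*(-10)) = 1/1200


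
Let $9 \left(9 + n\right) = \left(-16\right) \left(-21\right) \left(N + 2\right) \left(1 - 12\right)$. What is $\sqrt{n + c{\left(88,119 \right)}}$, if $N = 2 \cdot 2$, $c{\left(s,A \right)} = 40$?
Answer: $i \sqrt{2433} \approx 49.325 i$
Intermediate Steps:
$N = 4$
$n = -2473$ ($n = -9 + \frac{\left(-16\right) \left(-21\right) \left(4 + 2\right) \left(1 - 12\right)}{9} = -9 + \frac{336 \cdot 6 \left(-11\right)}{9} = -9 + \frac{336 \left(-66\right)}{9} = -9 + \frac{1}{9} \left(-22176\right) = -9 - 2464 = -2473$)
$\sqrt{n + c{\left(88,119 \right)}} = \sqrt{-2473 + 40} = \sqrt{-2433} = i \sqrt{2433}$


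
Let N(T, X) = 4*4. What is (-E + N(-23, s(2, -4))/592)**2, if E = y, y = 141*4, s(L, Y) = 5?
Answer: 435431689/1369 ≈ 3.1807e+5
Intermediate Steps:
N(T, X) = 16
y = 564
E = 564
(-E + N(-23, s(2, -4))/592)**2 = (-1*564 + 16/592)**2 = (-564 + 16*(1/592))**2 = (-564 + 1/37)**2 = (-20867/37)**2 = 435431689/1369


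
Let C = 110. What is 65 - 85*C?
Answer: -9285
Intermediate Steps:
65 - 85*C = 65 - 85*110 = 65 - 9350 = -9285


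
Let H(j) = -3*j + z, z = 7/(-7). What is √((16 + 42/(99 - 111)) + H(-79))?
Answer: √994/2 ≈ 15.764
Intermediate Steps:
z = -1 (z = 7*(-⅐) = -1)
H(j) = -1 - 3*j (H(j) = -3*j - 1 = -1 - 3*j)
√((16 + 42/(99 - 111)) + H(-79)) = √((16 + 42/(99 - 111)) + (-1 - 3*(-79))) = √((16 + 42/(-12)) + (-1 + 237)) = √((16 - 1/12*42) + 236) = √((16 - 7/2) + 236) = √(25/2 + 236) = √(497/2) = √994/2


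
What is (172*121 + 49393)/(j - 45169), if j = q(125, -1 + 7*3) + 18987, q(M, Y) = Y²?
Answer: -70205/25782 ≈ -2.7230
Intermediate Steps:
j = 19387 (j = (-1 + 7*3)² + 18987 = (-1 + 21)² + 18987 = 20² + 18987 = 400 + 18987 = 19387)
(172*121 + 49393)/(j - 45169) = (172*121 + 49393)/(19387 - 45169) = (20812 + 49393)/(-25782) = 70205*(-1/25782) = -70205/25782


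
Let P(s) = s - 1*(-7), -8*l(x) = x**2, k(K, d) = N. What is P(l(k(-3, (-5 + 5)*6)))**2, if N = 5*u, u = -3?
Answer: 28561/64 ≈ 446.27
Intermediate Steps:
N = -15 (N = 5*(-3) = -15)
k(K, d) = -15
l(x) = -x**2/8
P(s) = 7 + s (P(s) = s + 7 = 7 + s)
P(l(k(-3, (-5 + 5)*6)))**2 = (7 - 1/8*(-15)**2)**2 = (7 - 1/8*225)**2 = (7 - 225/8)**2 = (-169/8)**2 = 28561/64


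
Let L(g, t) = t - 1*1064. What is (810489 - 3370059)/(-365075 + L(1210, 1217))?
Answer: 1279785/182461 ≈ 7.0140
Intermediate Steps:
L(g, t) = -1064 + t (L(g, t) = t - 1064 = -1064 + t)
(810489 - 3370059)/(-365075 + L(1210, 1217)) = (810489 - 3370059)/(-365075 + (-1064 + 1217)) = -2559570/(-365075 + 153) = -2559570/(-364922) = -2559570*(-1/364922) = 1279785/182461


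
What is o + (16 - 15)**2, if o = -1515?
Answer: -1514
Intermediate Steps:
o + (16 - 15)**2 = -1515 + (16 - 15)**2 = -1515 + 1**2 = -1515 + 1 = -1514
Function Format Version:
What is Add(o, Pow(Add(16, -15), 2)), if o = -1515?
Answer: -1514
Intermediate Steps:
Add(o, Pow(Add(16, -15), 2)) = Add(-1515, Pow(Add(16, -15), 2)) = Add(-1515, Pow(1, 2)) = Add(-1515, 1) = -1514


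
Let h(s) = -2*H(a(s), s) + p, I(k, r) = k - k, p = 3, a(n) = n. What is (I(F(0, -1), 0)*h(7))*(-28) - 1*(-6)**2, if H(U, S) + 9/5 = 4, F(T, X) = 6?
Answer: -36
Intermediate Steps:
H(U, S) = 11/5 (H(U, S) = -9/5 + 4 = 11/5)
I(k, r) = 0
h(s) = -7/5 (h(s) = -2*11/5 + 3 = -22/5 + 3 = -7/5)
(I(F(0, -1), 0)*h(7))*(-28) - 1*(-6)**2 = (0*(-7/5))*(-28) - 1*(-6)**2 = 0*(-28) - 1*36 = 0 - 36 = -36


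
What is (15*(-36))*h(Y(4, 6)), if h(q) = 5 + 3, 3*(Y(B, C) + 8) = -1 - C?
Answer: -4320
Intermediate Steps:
Y(B, C) = -25/3 - C/3 (Y(B, C) = -8 + (-1 - C)/3 = -8 + (-⅓ - C/3) = -25/3 - C/3)
h(q) = 8
(15*(-36))*h(Y(4, 6)) = (15*(-36))*8 = -540*8 = -4320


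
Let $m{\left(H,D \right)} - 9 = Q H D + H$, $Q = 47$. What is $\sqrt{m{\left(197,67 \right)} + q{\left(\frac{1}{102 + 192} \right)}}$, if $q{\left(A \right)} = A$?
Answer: $\frac{\sqrt{1094666082}}{42} \approx 787.76$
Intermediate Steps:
$m{\left(H,D \right)} = 9 + H + 47 D H$ ($m{\left(H,D \right)} = 9 + \left(47 H D + H\right) = 9 + \left(47 D H + H\right) = 9 + \left(H + 47 D H\right) = 9 + H + 47 D H$)
$\sqrt{m{\left(197,67 \right)} + q{\left(\frac{1}{102 + 192} \right)}} = \sqrt{\left(9 + 197 + 47 \cdot 67 \cdot 197\right) + \frac{1}{102 + 192}} = \sqrt{\left(9 + 197 + 620353\right) + \frac{1}{294}} = \sqrt{620559 + \frac{1}{294}} = \sqrt{\frac{182444347}{294}} = \frac{\sqrt{1094666082}}{42}$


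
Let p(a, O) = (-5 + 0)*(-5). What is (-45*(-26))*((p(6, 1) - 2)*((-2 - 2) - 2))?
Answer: -161460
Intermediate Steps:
p(a, O) = 25 (p(a, O) = -5*(-5) = 25)
(-45*(-26))*((p(6, 1) - 2)*((-2 - 2) - 2)) = (-45*(-26))*((25 - 2)*((-2 - 2) - 2)) = 1170*(23*(-4 - 2)) = 1170*(23*(-6)) = 1170*(-138) = -161460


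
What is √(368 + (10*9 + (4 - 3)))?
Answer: 3*√51 ≈ 21.424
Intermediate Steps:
√(368 + (10*9 + (4 - 3))) = √(368 + (90 + 1)) = √(368 + 91) = √459 = 3*√51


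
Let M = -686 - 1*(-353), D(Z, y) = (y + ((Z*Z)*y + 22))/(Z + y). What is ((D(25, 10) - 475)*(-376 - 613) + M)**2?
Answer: 104398777575184/1225 ≈ 8.5224e+10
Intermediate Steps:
D(Z, y) = (22 + y + y*Z**2)/(Z + y) (D(Z, y) = (y + (Z**2*y + 22))/(Z + y) = (y + (y*Z**2 + 22))/(Z + y) = (y + (22 + y*Z**2))/(Z + y) = (22 + y + y*Z**2)/(Z + y))
M = -333 (M = -686 + 353 = -333)
((D(25, 10) - 475)*(-376 - 613) + M)**2 = (((22 + 10 + 10*25**2)/(25 + 10) - 475)*(-376 - 613) - 333)**2 = (((22 + 10 + 10*625)/35 - 475)*(-989) - 333)**2 = (((22 + 10 + 6250)/35 - 475)*(-989) - 333)**2 = (((1/35)*6282 - 475)*(-989) - 333)**2 = ((6282/35 - 475)*(-989) - 333)**2 = (-10343/35*(-989) - 333)**2 = (10229227/35 - 333)**2 = (10217572/35)**2 = 104398777575184/1225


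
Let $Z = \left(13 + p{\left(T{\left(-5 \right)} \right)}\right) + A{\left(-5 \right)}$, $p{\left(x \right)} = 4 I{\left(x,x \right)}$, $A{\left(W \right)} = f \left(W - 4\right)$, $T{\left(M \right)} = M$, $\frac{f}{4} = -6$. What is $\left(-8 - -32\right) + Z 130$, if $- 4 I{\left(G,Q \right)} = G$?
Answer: $30444$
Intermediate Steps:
$f = -24$ ($f = 4 \left(-6\right) = -24$)
$I{\left(G,Q \right)} = - \frac{G}{4}$
$A{\left(W \right)} = 96 - 24 W$ ($A{\left(W \right)} = - 24 \left(W - 4\right) = - 24 \left(-4 + W\right) = 96 - 24 W$)
$p{\left(x \right)} = - x$ ($p{\left(x \right)} = 4 \left(- \frac{x}{4}\right) = - x$)
$Z = 234$ ($Z = \left(13 - -5\right) + \left(96 - -120\right) = \left(13 + 5\right) + \left(96 + 120\right) = 18 + 216 = 234$)
$\left(-8 - -32\right) + Z 130 = \left(-8 - -32\right) + 234 \cdot 130 = \left(-8 + 32\right) + 30420 = 24 + 30420 = 30444$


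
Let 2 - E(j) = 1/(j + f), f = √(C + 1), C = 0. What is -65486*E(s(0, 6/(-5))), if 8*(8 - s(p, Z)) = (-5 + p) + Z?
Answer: -48590612/391 ≈ -1.2427e+5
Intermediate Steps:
f = 1 (f = √(0 + 1) = √1 = 1)
s(p, Z) = 69/8 - Z/8 - p/8 (s(p, Z) = 8 - ((-5 + p) + Z)/8 = 8 - (-5 + Z + p)/8 = 8 + (5/8 - Z/8 - p/8) = 69/8 - Z/8 - p/8)
E(j) = 2 - 1/(1 + j) (E(j) = 2 - 1/(j + 1) = 2 - 1/(1 + j))
-65486*E(s(0, 6/(-5))) = -65486*(1 + 2*(69/8 - 3/(4*(-5)) - ⅛*0))/(1 + (69/8 - 3/(4*(-5)) - ⅛*0)) = -65486*(1 + 2*(69/8 - 3*(-1)/(4*5) + 0))/(1 + (69/8 - 3*(-1)/(4*5) + 0)) = -65486*(1 + 2*(69/8 - ⅛*(-6/5) + 0))/(1 + (69/8 - ⅛*(-6/5) + 0)) = -65486*(1 + 2*(69/8 + 3/20 + 0))/(1 + (69/8 + 3/20 + 0)) = -65486*(1 + 2*(351/40))/(1 + 351/40) = -65486*(1 + 351/20)/391/40 = -2619440*371/(391*20) = -65486*742/391 = -48590612/391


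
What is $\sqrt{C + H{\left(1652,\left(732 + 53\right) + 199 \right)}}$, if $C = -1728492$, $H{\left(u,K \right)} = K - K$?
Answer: $2 i \sqrt{432123} \approx 1314.7 i$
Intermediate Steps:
$H{\left(u,K \right)} = 0$
$\sqrt{C + H{\left(1652,\left(732 + 53\right) + 199 \right)}} = \sqrt{-1728492 + 0} = \sqrt{-1728492} = 2 i \sqrt{432123}$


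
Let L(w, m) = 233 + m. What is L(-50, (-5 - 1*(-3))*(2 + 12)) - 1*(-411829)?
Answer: 412034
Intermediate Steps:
L(-50, (-5 - 1*(-3))*(2 + 12)) - 1*(-411829) = (233 + (-5 - 1*(-3))*(2 + 12)) - 1*(-411829) = (233 + (-5 + 3)*14) + 411829 = (233 - 2*14) + 411829 = (233 - 28) + 411829 = 205 + 411829 = 412034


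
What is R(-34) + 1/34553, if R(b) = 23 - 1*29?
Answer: -207317/34553 ≈ -6.0000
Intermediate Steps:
R(b) = -6 (R(b) = 23 - 29 = -6)
R(-34) + 1/34553 = -6 + 1/34553 = -207317/34553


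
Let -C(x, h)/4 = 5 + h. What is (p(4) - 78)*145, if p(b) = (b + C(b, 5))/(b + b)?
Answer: -23925/2 ≈ -11963.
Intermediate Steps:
C(x, h) = -20 - 4*h (C(x, h) = -4*(5 + h) = -20 - 4*h)
p(b) = (-40 + b)/(2*b) (p(b) = (b + (-20 - 4*5))/(b + b) = (b + (-20 - 20))/((2*b)) = (b - 40)*(1/(2*b)) = (-40 + b)*(1/(2*b)) = (-40 + b)/(2*b))
(p(4) - 78)*145 = ((½)*(-40 + 4)/4 - 78)*145 = ((½)*(¼)*(-36) - 78)*145 = (-9/2 - 78)*145 = -165/2*145 = -23925/2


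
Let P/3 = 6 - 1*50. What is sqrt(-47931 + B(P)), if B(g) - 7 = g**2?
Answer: 10*I*sqrt(305) ≈ 174.64*I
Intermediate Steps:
P = -132 (P = 3*(6 - 1*50) = 3*(6 - 50) = 3*(-44) = -132)
B(g) = 7 + g**2
sqrt(-47931 + B(P)) = sqrt(-47931 + (7 + (-132)**2)) = sqrt(-47931 + (7 + 17424)) = sqrt(-47931 + 17431) = sqrt(-30500) = 10*I*sqrt(305)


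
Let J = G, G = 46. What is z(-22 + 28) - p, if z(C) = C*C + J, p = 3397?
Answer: -3315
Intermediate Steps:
J = 46
z(C) = 46 + C² (z(C) = C*C + 46 = C² + 46 = 46 + C²)
z(-22 + 28) - p = (46 + (-22 + 28)²) - 1*3397 = (46 + 6²) - 3397 = (46 + 36) - 3397 = 82 - 3397 = -3315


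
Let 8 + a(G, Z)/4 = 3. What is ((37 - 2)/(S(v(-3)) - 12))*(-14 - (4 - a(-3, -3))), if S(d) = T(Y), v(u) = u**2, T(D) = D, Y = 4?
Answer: 665/4 ≈ 166.25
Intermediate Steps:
a(G, Z) = -20 (a(G, Z) = -32 + 4*3 = -32 + 12 = -20)
S(d) = 4
((37 - 2)/(S(v(-3)) - 12))*(-14 - (4 - a(-3, -3))) = ((37 - 2)/(4 - 12))*(-14 - (4 - 1*(-20))) = (35/(-8))*(-14 - (4 + 20)) = (35*(-1/8))*(-14 - 1*24) = -35*(-14 - 24)/8 = -35/8*(-38) = 665/4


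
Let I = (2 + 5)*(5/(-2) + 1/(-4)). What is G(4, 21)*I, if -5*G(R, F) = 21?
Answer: 1617/20 ≈ 80.850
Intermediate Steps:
G(R, F) = -21/5 (G(R, F) = -1/5*21 = -21/5)
I = -77/4 (I = 7*(5*(-1/2) + 1*(-1/4)) = 7*(-5/2 - 1/4) = 7*(-11/4) = -77/4 ≈ -19.250)
G(4, 21)*I = -21/5*(-77/4) = 1617/20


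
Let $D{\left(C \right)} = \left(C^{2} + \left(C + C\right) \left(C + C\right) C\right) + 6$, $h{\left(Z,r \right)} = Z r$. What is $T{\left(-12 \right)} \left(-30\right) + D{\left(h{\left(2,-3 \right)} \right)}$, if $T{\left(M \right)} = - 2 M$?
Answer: $-1542$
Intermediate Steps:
$D{\left(C \right)} = 6 + C^{2} + 4 C^{3}$ ($D{\left(C \right)} = \left(C^{2} + 2 C 2 C C\right) + 6 = \left(C^{2} + 4 C^{2} C\right) + 6 = \left(C^{2} + 4 C^{3}\right) + 6 = 6 + C^{2} + 4 C^{3}$)
$T{\left(-12 \right)} \left(-30\right) + D{\left(h{\left(2,-3 \right)} \right)} = \left(-2\right) \left(-12\right) \left(-30\right) + \left(6 + \left(2 \left(-3\right)\right)^{2} + 4 \left(2 \left(-3\right)\right)^{3}\right) = 24 \left(-30\right) + \left(6 + \left(-6\right)^{2} + 4 \left(-6\right)^{3}\right) = -720 + \left(6 + 36 + 4 \left(-216\right)\right) = -720 + \left(6 + 36 - 864\right) = -720 - 822 = -1542$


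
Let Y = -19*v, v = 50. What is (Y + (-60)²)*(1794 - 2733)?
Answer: -2488350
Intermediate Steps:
Y = -950 (Y = -19*50 = -950)
(Y + (-60)²)*(1794 - 2733) = (-950 + (-60)²)*(1794 - 2733) = (-950 + 3600)*(-939) = 2650*(-939) = -2488350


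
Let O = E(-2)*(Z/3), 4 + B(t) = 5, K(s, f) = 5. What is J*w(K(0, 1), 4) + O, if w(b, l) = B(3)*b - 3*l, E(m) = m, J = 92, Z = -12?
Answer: -636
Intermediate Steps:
B(t) = 1 (B(t) = -4 + 5 = 1)
w(b, l) = b - 3*l (w(b, l) = 1*b - 3*l = b - 3*l)
O = 8 (O = -(-24)/3 = -2*(-4) = 8)
J*w(K(0, 1), 4) + O = 92*(5 - 3*4) + 8 = 92*(5 - 12) + 8 = 92*(-7) + 8 = -644 + 8 = -636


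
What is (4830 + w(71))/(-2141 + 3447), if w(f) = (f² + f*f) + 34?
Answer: 7473/653 ≈ 11.444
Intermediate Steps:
w(f) = 34 + 2*f² (w(f) = (f² + f²) + 34 = 2*f² + 34 = 34 + 2*f²)
(4830 + w(71))/(-2141 + 3447) = (4830 + (34 + 2*71²))/(-2141 + 3447) = (4830 + (34 + 2*5041))/1306 = (4830 + (34 + 10082))*(1/1306) = (4830 + 10116)*(1/1306) = 14946*(1/1306) = 7473/653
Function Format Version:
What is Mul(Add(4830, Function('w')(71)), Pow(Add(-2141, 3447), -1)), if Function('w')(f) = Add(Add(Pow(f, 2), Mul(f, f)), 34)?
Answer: Rational(7473, 653) ≈ 11.444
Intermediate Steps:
Function('w')(f) = Add(34, Mul(2, Pow(f, 2))) (Function('w')(f) = Add(Add(Pow(f, 2), Pow(f, 2)), 34) = Add(Mul(2, Pow(f, 2)), 34) = Add(34, Mul(2, Pow(f, 2))))
Mul(Add(4830, Function('w')(71)), Pow(Add(-2141, 3447), -1)) = Mul(Add(4830, Add(34, Mul(2, Pow(71, 2)))), Pow(Add(-2141, 3447), -1)) = Mul(Add(4830, Add(34, Mul(2, 5041))), Pow(1306, -1)) = Mul(Add(4830, Add(34, 10082)), Rational(1, 1306)) = Mul(Add(4830, 10116), Rational(1, 1306)) = Mul(14946, Rational(1, 1306)) = Rational(7473, 653)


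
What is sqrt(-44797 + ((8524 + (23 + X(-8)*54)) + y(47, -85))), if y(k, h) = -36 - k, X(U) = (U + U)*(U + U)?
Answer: 3*I*sqrt(2501) ≈ 150.03*I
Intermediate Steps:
X(U) = 4*U**2 (X(U) = (2*U)*(2*U) = 4*U**2)
sqrt(-44797 + ((8524 + (23 + X(-8)*54)) + y(47, -85))) = sqrt(-44797 + ((8524 + (23 + (4*(-8)**2)*54)) + (-36 - 1*47))) = sqrt(-44797 + ((8524 + (23 + (4*64)*54)) + (-36 - 47))) = sqrt(-44797 + ((8524 + (23 + 256*54)) - 83)) = sqrt(-44797 + ((8524 + (23 + 13824)) - 83)) = sqrt(-44797 + ((8524 + 13847) - 83)) = sqrt(-44797 + (22371 - 83)) = sqrt(-44797 + 22288) = sqrt(-22509) = 3*I*sqrt(2501)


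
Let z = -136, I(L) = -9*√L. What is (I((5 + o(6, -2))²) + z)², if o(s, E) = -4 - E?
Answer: 26569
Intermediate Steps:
(I((5 + o(6, -2))²) + z)² = (-9*√((5 + (-4 - 1*(-2)))²) - 136)² = (-9*√((5 + (-4 + 2))²) - 136)² = (-9*√((5 - 2)²) - 136)² = (-9*√(3²) - 136)² = (-9*√9 - 136)² = (-9*3 - 136)² = (-27 - 136)² = (-163)² = 26569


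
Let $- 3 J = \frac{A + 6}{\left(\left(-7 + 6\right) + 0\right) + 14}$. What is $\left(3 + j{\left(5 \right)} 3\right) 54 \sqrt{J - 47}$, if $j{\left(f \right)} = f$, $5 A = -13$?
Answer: $\frac{324 i \sqrt{1790490}}{65} \approx 6669.9 i$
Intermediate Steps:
$A = - \frac{13}{5}$ ($A = \frac{1}{5} \left(-13\right) = - \frac{13}{5} \approx -2.6$)
$J = - \frac{17}{195}$ ($J = - \frac{\left(- \frac{13}{5} + 6\right) \frac{1}{\left(\left(-7 + 6\right) + 0\right) + 14}}{3} = - \frac{\frac{17}{5} \frac{1}{\left(-1 + 0\right) + 14}}{3} = - \frac{\frac{17}{5} \frac{1}{-1 + 14}}{3} = - \frac{\frac{17}{5} \cdot \frac{1}{13}}{3} = \left(- \frac{1}{3}\right) \frac{17}{65} = - \frac{17}{195} \approx -0.087179$)
$\left(3 + j{\left(5 \right)} 3\right) 54 \sqrt{J - 47} = \left(3 + 5 \cdot 3\right) 54 \sqrt{- \frac{17}{195} - 47} = \left(3 + 15\right) 54 \sqrt{- \frac{9182}{195}} = 18 \cdot 54 \frac{i \sqrt{1790490}}{195} = 972 \frac{i \sqrt{1790490}}{195} = \frac{324 i \sqrt{1790490}}{65}$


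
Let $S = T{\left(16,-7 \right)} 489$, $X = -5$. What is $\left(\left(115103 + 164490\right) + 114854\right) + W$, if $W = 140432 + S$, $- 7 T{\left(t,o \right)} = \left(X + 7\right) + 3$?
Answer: $\frac{3741708}{7} \approx 5.3453 \cdot 10^{5}$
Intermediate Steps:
$T{\left(t,o \right)} = - \frac{5}{7}$ ($T{\left(t,o \right)} = - \frac{\left(-5 + 7\right) + 3}{7} = - \frac{2 + 3}{7} = \left(- \frac{1}{7}\right) 5 = - \frac{5}{7}$)
$S = - \frac{2445}{7}$ ($S = \left(- \frac{5}{7}\right) 489 = - \frac{2445}{7} \approx -349.29$)
$W = \frac{980579}{7}$ ($W = 140432 - \frac{2445}{7} = \frac{980579}{7} \approx 1.4008 \cdot 10^{5}$)
$\left(\left(115103 + 164490\right) + 114854\right) + W = \left(\left(115103 + 164490\right) + 114854\right) + \frac{980579}{7} = \left(279593 + 114854\right) + \frac{980579}{7} = 394447 + \frac{980579}{7} = \frac{3741708}{7}$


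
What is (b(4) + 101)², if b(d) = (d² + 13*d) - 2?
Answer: 27889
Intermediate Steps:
b(d) = -2 + d² + 13*d
(b(4) + 101)² = ((-2 + 4² + 13*4) + 101)² = ((-2 + 16 + 52) + 101)² = (66 + 101)² = 167² = 27889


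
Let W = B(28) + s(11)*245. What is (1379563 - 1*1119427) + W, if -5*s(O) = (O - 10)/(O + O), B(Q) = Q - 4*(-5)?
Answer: 5723999/22 ≈ 2.6018e+5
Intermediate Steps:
B(Q) = 20 + Q (B(Q) = Q + 20 = 20 + Q)
s(O) = -(-10 + O)/(10*O) (s(O) = -(O - 10)/(5*(O + O)) = -(-10 + O)/(5*(2*O)) = -(-10 + O)*1/(2*O)/5 = -(-10 + O)/(10*O))
W = 1007/22 (W = (20 + 28) + ((1/10)*(10 - 1*11)/11)*245 = 48 + ((1/10)*(1/11)*(10 - 11))*245 = 48 + ((1/10)*(1/11)*(-1))*245 = 48 - 1/110*245 = 48 - 49/22 = 1007/22 ≈ 45.773)
(1379563 - 1*1119427) + W = (1379563 - 1*1119427) + 1007/22 = (1379563 - 1119427) + 1007/22 = 260136 + 1007/22 = 5723999/22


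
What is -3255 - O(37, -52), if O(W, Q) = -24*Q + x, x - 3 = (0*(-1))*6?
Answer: -4506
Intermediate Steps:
x = 3 (x = 3 + (0*(-1))*6 = 3 + 0*6 = 3 + 0 = 3)
O(W, Q) = 3 - 24*Q (O(W, Q) = -24*Q + 3 = 3 - 24*Q)
-3255 - O(37, -52) = -3255 - (3 - 24*(-52)) = -3255 - (3 + 1248) = -3255 - 1*1251 = -3255 - 1251 = -4506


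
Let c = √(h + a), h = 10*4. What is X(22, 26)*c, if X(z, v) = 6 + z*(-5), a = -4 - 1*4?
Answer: -416*√2 ≈ -588.31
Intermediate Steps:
a = -8 (a = -4 - 4 = -8)
h = 40
X(z, v) = 6 - 5*z
c = 4*√2 (c = √(40 - 8) = √32 = 4*√2 ≈ 5.6569)
X(22, 26)*c = (6 - 5*22)*(4*√2) = (6 - 110)*(4*√2) = -416*√2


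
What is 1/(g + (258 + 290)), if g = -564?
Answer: -1/16 ≈ -0.062500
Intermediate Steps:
1/(g + (258 + 290)) = 1/(-564 + (258 + 290)) = 1/(-564 + 548) = 1/(-16) = -1/16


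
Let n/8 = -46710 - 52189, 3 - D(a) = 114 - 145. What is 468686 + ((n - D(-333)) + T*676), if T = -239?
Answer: -484104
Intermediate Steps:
D(a) = 34 (D(a) = 3 - (114 - 145) = 3 - 1*(-31) = 3 + 31 = 34)
n = -791192 (n = 8*(-46710 - 52189) = 8*(-98899) = -791192)
468686 + ((n - D(-333)) + T*676) = 468686 + ((-791192 - 1*34) - 239*676) = 468686 + ((-791192 - 34) - 161564) = 468686 + (-791226 - 161564) = 468686 - 952790 = -484104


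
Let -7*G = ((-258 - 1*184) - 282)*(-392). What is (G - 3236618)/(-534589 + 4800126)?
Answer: -3277162/4265537 ≈ -0.76829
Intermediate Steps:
G = -40544 (G = -((-258 - 1*184) - 282)*(-392)/7 = -((-258 - 184) - 282)*(-392)/7 = -(-442 - 282)*(-392)/7 = -(-724)*(-392)/7 = -1/7*283808 = -40544)
(G - 3236618)/(-534589 + 4800126) = (-40544 - 3236618)/(-534589 + 4800126) = -3277162/4265537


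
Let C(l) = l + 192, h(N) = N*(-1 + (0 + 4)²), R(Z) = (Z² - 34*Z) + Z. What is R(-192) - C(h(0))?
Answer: 43008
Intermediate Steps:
R(Z) = Z² - 33*Z
h(N) = 15*N (h(N) = N*(-1 + 4²) = N*(-1 + 16) = N*15 = 15*N)
C(l) = 192 + l
R(-192) - C(h(0)) = -192*(-33 - 192) - (192 + 15*0) = -192*(-225) - (192 + 0) = 43200 - 1*192 = 43200 - 192 = 43008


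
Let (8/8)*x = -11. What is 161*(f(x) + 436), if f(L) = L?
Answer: 68425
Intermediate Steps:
x = -11
161*(f(x) + 436) = 161*(-11 + 436) = 161*425 = 68425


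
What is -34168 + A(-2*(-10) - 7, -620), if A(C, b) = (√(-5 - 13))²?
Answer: -34186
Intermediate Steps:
A(C, b) = -18 (A(C, b) = (√(-18))² = (3*I*√2)² = -18)
-34168 + A(-2*(-10) - 7, -620) = -34168 - 18 = -34186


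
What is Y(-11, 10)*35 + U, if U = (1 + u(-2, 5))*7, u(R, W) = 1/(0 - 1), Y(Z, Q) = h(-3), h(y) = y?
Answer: -105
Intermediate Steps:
Y(Z, Q) = -3
u(R, W) = -1 (u(R, W) = 1/(-1) = -1)
U = 0 (U = (1 - 1)*7 = 0*7 = 0)
Y(-11, 10)*35 + U = -3*35 + 0 = -105 + 0 = -105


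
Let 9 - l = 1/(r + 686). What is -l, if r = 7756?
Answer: -75977/8442 ≈ -8.9999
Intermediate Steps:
l = 75977/8442 (l = 9 - 1/(7756 + 686) = 9 - 1/8442 = 75977/8442 ≈ 8.9999)
-l = -1*75977/8442 = -75977/8442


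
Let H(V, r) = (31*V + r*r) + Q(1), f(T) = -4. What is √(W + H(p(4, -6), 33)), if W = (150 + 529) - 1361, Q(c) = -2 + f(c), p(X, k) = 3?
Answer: √494 ≈ 22.226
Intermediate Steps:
Q(c) = -6 (Q(c) = -2 - 4 = -6)
W = -682 (W = 679 - 1361 = -682)
H(V, r) = -6 + r² + 31*V (H(V, r) = (31*V + r*r) - 6 = (31*V + r²) - 6 = (r² + 31*V) - 6 = -6 + r² + 31*V)
√(W + H(p(4, -6), 33)) = √(-682 + (-6 + 33² + 31*3)) = √(-682 + (-6 + 1089 + 93)) = √(-682 + 1176) = √494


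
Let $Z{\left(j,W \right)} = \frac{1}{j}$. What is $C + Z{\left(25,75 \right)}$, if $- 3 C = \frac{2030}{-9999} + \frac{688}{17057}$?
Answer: $\frac{1205318779}{12791470725} \approx 0.094228$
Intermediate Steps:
$C = \frac{27746398}{511658829}$ ($C = - \frac{\frac{2030}{-9999} + \frac{688}{17057}}{3} = - \frac{2030 \left(- \frac{1}{9999}\right) + 688 \cdot \frac{1}{17057}}{3} = - \frac{- \frac{2030}{9999} + \frac{688}{17057}}{3} = \left(- \frac{1}{3}\right) \left(- \frac{27746398}{170552943}\right) = \frac{27746398}{511658829} \approx 0.054228$)
$C + Z{\left(25,75 \right)} = \frac{27746398}{511658829} + \frac{1}{25} = \frac{1205318779}{12791470725}$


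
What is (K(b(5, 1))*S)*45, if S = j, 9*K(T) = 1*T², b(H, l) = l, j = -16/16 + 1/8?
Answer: -35/8 ≈ -4.3750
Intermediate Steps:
j = -7/8 (j = -16*1/16 + 1*(⅛) = -1 + ⅛ = -7/8 ≈ -0.87500)
K(T) = T²/9 (K(T) = (1*T²)/9 = T²/9)
S = -7/8 ≈ -0.87500
(K(b(5, 1))*S)*45 = (((⅑)*1²)*(-7/8))*45 = (((⅑)*1)*(-7/8))*45 = ((⅑)*(-7/8))*45 = -7/72*45 = -35/8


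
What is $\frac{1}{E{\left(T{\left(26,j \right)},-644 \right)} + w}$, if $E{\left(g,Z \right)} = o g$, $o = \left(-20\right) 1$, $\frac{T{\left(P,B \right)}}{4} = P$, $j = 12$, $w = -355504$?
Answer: $- \frac{1}{357584} \approx -2.7965 \cdot 10^{-6}$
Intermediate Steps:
$T{\left(P,B \right)} = 4 P$
$o = -20$
$E{\left(g,Z \right)} = - 20 g$
$\frac{1}{E{\left(T{\left(26,j \right)},-644 \right)} + w} = \frac{1}{- 20 \cdot 4 \cdot 26 - 355504} = \frac{1}{\left(-20\right) 104 - 355504} = \frac{1}{-2080 - 355504} = \frac{1}{-357584} = - \frac{1}{357584}$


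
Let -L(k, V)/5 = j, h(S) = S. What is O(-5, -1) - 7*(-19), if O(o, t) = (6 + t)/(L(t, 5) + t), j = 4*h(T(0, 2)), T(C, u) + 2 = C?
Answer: 5192/39 ≈ 133.13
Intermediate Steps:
T(C, u) = -2 + C
j = -8 (j = 4*(-2 + 0) = 4*(-2) = -8)
L(k, V) = 40 (L(k, V) = -5*(-8) = 40)
O(o, t) = (6 + t)/(40 + t)
O(-5, -1) - 7*(-19) = (6 - 1)/(40 - 1) - 7*(-19) = 5/39 + 133 = 5192/39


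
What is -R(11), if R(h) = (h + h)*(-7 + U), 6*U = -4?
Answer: 506/3 ≈ 168.67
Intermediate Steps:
U = -2/3 (U = (1/6)*(-4) = -2/3 ≈ -0.66667)
R(h) = -46*h/3 (R(h) = (h + h)*(-7 - 2/3) = (2*h)*(-23/3) = -46*h/3)
-R(11) = -(-46)*11/3 = -1*(-506/3) = 506/3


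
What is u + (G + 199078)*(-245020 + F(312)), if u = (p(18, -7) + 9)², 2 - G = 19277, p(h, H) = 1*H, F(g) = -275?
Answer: -44104776881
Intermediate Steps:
p(h, H) = H
G = -19275 (G = 2 - 1*19277 = 2 - 19277 = -19275)
u = 4 (u = (-7 + 9)² = 2² = 4)
u + (G + 199078)*(-245020 + F(312)) = 4 + (-19275 + 199078)*(-245020 - 275) = 4 + 179803*(-245295) = 4 - 44104776885 = -44104776881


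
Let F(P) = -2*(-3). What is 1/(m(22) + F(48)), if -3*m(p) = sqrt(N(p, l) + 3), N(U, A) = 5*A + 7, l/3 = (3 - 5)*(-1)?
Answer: 27/142 + 3*sqrt(10)/142 ≈ 0.25695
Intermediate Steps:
l = 6 (l = 3*((3 - 5)*(-1)) = 3*(-2*(-1)) = 3*2 = 6)
N(U, A) = 7 + 5*A
m(p) = -2*sqrt(10)/3 (m(p) = -sqrt((7 + 5*6) + 3)/3 = -sqrt((7 + 30) + 3)/3 = -sqrt(37 + 3)/3 = -2*sqrt(10)/3)
F(P) = 6
1/(m(22) + F(48)) = 1/(-2*sqrt(10)/3 + 6) = 1/(6 - 2*sqrt(10)/3)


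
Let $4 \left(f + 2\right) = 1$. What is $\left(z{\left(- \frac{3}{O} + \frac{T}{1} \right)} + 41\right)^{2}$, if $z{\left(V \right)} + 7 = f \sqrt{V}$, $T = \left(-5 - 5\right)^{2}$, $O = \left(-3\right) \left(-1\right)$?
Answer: $\frac{23347}{16} - 357 \sqrt{11} \approx 275.15$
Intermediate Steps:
$f = - \frac{7}{4}$ ($f = -2 + \frac{1}{4} \cdot 1 = -2 + \frac{1}{4} = - \frac{7}{4} \approx -1.75$)
$O = 3$
$T = 100$ ($T = \left(-10\right)^{2} = 100$)
$z{\left(V \right)} = -7 - \frac{7 \sqrt{V}}{4}$
$\left(z{\left(- \frac{3}{O} + \frac{T}{1} \right)} + 41\right)^{2} = \left(\left(-7 - \frac{7 \sqrt{- \frac{3}{3} + \frac{100}{1}}}{4}\right) + 41\right)^{2} = \left(\left(-7 - \frac{7 \sqrt{\left(-3\right) \frac{1}{3} + 100 \cdot 1}}{4}\right) + 41\right)^{2} = \left(\left(-7 - \frac{7 \sqrt{-1 + 100}}{4}\right) + 41\right)^{2} = \left(\left(-7 - \frac{7 \sqrt{99}}{4}\right) + 41\right)^{2} = \left(\left(-7 - \frac{7 \cdot 3 \sqrt{11}}{4}\right) + 41\right)^{2} = \left(\left(-7 - \frac{21 \sqrt{11}}{4}\right) + 41\right)^{2} = \left(34 - \frac{21 \sqrt{11}}{4}\right)^{2}$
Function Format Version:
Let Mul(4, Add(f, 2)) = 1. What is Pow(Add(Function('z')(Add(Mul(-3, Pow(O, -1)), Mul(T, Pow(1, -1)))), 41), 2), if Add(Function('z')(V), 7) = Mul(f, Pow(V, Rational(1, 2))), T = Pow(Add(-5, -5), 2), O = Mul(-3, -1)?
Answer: Add(Rational(23347, 16), Mul(-357, Pow(11, Rational(1, 2)))) ≈ 275.15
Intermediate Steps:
f = Rational(-7, 4) (f = Add(-2, Mul(Rational(1, 4), 1)) = Add(-2, Rational(1, 4)) = Rational(-7, 4) ≈ -1.7500)
O = 3
T = 100 (T = Pow(-10, 2) = 100)
Function('z')(V) = Add(-7, Mul(Rational(-7, 4), Pow(V, Rational(1, 2))))
Pow(Add(Function('z')(Add(Mul(-3, Pow(O, -1)), Mul(T, Pow(1, -1)))), 41), 2) = Pow(Add(Add(-7, Mul(Rational(-7, 4), Pow(Add(Mul(-3, Pow(3, -1)), Mul(100, Pow(1, -1))), Rational(1, 2)))), 41), 2) = Pow(Add(Add(-7, Mul(Rational(-7, 4), Pow(Add(Mul(-3, Rational(1, 3)), Mul(100, 1)), Rational(1, 2)))), 41), 2) = Pow(Add(Add(-7, Mul(Rational(-7, 4), Pow(Add(-1, 100), Rational(1, 2)))), 41), 2) = Pow(Add(Add(-7, Mul(Rational(-7, 4), Pow(99, Rational(1, 2)))), 41), 2) = Pow(Add(Add(-7, Mul(Rational(-7, 4), Mul(3, Pow(11, Rational(1, 2))))), 41), 2) = Pow(Add(Add(-7, Mul(Rational(-21, 4), Pow(11, Rational(1, 2)))), 41), 2) = Pow(Add(34, Mul(Rational(-21, 4), Pow(11, Rational(1, 2)))), 2)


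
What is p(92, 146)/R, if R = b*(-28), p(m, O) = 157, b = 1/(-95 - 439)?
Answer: 41919/14 ≈ 2994.2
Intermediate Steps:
b = -1/534 (b = 1/(-534) = -1/534 ≈ -0.0018727)
R = 14/267 (R = -1/534*(-28) = 14/267 ≈ 0.052434)
p(92, 146)/R = 157/(14/267) = 157*(267/14) = 41919/14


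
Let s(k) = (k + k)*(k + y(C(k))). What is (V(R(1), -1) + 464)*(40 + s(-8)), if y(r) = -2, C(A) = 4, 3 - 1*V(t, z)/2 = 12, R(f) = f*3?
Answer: 89200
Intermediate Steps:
R(f) = 3*f
V(t, z) = -18 (V(t, z) = 6 - 2*12 = 6 - 24 = -18)
s(k) = 2*k*(-2 + k) (s(k) = (k + k)*(k - 2) = (2*k)*(-2 + k) = 2*k*(-2 + k))
(V(R(1), -1) + 464)*(40 + s(-8)) = (-18 + 464)*(40 + 2*(-8)*(-2 - 8)) = 446*(40 + 2*(-8)*(-10)) = 446*(40 + 160) = 446*200 = 89200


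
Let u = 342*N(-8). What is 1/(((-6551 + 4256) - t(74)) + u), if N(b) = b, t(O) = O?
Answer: -1/5105 ≈ -0.00019589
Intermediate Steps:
u = -2736 (u = 342*(-8) = -2736)
1/(((-6551 + 4256) - t(74)) + u) = 1/(((-6551 + 4256) - 1*74) - 2736) = 1/((-2295 - 74) - 2736) = 1/(-2369 - 2736) = 1/(-5105) = -1/5105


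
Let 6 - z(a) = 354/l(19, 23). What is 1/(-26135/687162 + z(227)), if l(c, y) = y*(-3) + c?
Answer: 17179050/224048599 ≈ 0.076676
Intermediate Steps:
l(c, y) = c - 3*y (l(c, y) = -3*y + c = c - 3*y)
z(a) = 327/25 (z(a) = 6 - 354/(19 - 3*23) = 6 - 354/(19 - 69) = 6 - 354/(-50) = 6 - 354*(-1)/50 = 6 - 1*(-177/25) = 6 + 177/25 = 327/25)
1/(-26135/687162 + z(227)) = 1/(-26135/687162 + 327/25) = 1/(224048599/17179050) = 17179050/224048599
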